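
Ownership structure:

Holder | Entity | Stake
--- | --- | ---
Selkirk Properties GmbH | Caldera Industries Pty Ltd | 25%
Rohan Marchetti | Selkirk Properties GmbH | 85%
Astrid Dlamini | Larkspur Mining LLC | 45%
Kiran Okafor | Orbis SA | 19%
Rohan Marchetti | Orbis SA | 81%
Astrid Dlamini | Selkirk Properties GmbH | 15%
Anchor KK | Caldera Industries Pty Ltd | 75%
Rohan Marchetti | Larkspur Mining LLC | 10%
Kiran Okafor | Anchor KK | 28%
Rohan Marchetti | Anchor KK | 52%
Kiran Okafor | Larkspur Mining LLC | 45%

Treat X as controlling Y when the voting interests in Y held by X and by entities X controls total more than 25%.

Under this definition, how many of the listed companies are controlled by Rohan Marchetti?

Rohan holds 52% of Anchor, so Rohan controls Anchor.
Rohan holds 85% of Selkirk, so Rohan controls Selkirk.
Rohan holds 81% of Orbis, so Rohan controls Orbis.
Selkirk and Anchor together hold 25% + 75% = 100% of Caldera, so Rohan controls Caldera.
No other company's threshold is met.
Rohan controls 4 companies.

4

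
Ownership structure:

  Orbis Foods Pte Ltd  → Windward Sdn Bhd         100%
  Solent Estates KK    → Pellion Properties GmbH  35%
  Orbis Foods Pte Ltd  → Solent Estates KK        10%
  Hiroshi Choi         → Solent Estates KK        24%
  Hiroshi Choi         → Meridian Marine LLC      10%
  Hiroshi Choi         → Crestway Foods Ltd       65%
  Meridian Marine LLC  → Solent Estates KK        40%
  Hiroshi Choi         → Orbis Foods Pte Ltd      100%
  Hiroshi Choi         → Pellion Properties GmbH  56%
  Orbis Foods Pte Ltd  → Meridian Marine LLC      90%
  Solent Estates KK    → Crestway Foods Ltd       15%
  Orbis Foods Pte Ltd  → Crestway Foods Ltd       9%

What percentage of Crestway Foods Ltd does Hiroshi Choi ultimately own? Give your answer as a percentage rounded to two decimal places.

Hiroshi reaches Crestway along 6 paths.
Via Orbis: 100% × 9% = 9%.
Via Orbis → Solent: 100% × 10% × 15% = 1.5%.
Via Solent: 24% × 15% = 3.6%.
Via Meridian → Solent: 10% × 40% × 15% = 0.6%.
Via Orbis → Meridian → Solent: 100% × 90% × 40% × 15% = 5.4%.
Direct stake: 65% = 65%.
Total: 9% + 1.5% + 3.6% + 0.6% + 5.4% + 65% = 85.1%.
Rounded: 85.10%.

85.10%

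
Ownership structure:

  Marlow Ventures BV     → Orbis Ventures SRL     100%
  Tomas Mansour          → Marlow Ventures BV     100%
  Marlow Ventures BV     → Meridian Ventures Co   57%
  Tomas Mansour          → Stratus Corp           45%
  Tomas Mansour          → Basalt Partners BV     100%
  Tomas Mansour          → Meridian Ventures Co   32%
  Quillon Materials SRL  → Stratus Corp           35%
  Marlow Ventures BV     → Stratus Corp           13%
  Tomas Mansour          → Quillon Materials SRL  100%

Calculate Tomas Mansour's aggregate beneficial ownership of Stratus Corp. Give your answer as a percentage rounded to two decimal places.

Tomas reaches Stratus along 3 paths.
Via Quillon: 100% × 35% = 35%.
Direct stake: 45% = 45%.
Via Marlow: 100% × 13% = 13%.
Total: 35% + 45% + 13% = 93%.
Rounded: 93.00%.

93.00%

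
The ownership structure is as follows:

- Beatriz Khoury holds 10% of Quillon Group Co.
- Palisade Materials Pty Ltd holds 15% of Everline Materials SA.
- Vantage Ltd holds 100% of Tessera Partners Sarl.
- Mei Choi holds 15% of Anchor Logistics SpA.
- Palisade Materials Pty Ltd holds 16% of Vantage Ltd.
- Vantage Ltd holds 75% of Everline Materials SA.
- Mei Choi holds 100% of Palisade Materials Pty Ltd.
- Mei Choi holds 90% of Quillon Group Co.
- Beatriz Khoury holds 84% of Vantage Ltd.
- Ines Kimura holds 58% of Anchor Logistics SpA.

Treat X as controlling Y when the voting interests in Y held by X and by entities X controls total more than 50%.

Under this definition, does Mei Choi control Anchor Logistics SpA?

Mei holds 100% of Palisade, so Mei controls Palisade.
Mei holds 90% of Quillon, so Mei controls Quillon.
In Anchor, Mei's side holds only 15%, not > 50%.
So Mei does not control Anchor.

No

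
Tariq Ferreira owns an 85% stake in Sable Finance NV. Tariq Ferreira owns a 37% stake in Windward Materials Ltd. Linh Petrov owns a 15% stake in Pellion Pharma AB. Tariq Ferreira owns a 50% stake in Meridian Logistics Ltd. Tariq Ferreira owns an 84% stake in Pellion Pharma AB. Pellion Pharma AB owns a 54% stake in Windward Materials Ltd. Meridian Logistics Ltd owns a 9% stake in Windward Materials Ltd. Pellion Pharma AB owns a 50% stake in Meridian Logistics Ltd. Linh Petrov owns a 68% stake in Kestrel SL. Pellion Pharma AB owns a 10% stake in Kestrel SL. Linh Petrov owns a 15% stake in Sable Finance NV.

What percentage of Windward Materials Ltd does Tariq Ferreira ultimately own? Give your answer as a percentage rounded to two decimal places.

Tariq reaches Windward along 4 paths.
Via Pellion → Meridian: 84% × 50% × 9% = 3.78%.
Via Meridian: 50% × 9% = 4.5%.
Via Pellion: 84% × 54% = 45.36%.
Direct stake: 37% = 37%.
Total: 3.78% + 4.5% + 45.36% + 37% = 90.64%.

90.64%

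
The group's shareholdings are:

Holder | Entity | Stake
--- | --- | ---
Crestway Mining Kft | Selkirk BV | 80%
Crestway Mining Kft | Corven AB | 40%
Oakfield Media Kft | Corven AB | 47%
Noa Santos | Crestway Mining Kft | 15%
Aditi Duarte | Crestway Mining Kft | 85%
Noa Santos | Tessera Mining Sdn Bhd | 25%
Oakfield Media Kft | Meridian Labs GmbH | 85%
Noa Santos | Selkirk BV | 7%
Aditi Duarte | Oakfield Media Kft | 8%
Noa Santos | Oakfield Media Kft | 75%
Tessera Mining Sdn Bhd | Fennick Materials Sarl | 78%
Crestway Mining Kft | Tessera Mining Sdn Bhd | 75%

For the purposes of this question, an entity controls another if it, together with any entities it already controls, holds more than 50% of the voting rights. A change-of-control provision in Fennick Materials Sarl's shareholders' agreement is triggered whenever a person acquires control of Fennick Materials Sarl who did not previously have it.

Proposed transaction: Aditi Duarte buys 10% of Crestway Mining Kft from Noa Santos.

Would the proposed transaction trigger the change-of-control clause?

No

The purchase adds only to Aditi's holdings (Noa's stake shrinks), so Aditi is the only person who could newly come to control Fennick.
Aditi holds 85% of Crestway, so Aditi controls Crestway.
Crestway holds 75% of Tessera, so Aditi controls Tessera.
Tessera holds 78% of Fennick, so Aditi controls Fennick.
So Aditi already controls Fennick before the transaction.
After the purchase, Aditi's direct stake in Crestway rises to 85% + 10% = 95%, and Noa's stake falls to 5%.
Aditi controlled Fennick already, so this is not a new person acquiring control; every other person's position is unchanged or reduced.
No new person acquires control, so the clause is not triggered.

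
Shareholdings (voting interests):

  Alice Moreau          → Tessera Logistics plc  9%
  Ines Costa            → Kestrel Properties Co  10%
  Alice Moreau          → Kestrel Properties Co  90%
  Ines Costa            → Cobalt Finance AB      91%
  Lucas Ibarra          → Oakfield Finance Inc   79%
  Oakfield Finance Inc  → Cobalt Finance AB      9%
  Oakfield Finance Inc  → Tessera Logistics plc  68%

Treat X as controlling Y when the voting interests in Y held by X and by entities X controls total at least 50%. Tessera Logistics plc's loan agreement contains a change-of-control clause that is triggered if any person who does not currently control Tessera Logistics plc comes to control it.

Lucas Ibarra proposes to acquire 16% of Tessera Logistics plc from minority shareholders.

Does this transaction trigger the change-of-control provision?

No

The purchase changes only Lucas's holdings, so Lucas is the only person who could newly come to control Tessera.
Lucas holds 79% of Oakfield, so Lucas controls Oakfield.
Oakfield holds 68% of Tessera, so Lucas controls Tessera.
So Lucas already controls Tessera before the transaction.
After the purchase, Lucas holds 16% of Tessera directly.
Lucas controlled Tessera already, so this is not a new person acquiring control; every other person's position is unchanged or reduced.
No new person acquires control, so the clause is not triggered.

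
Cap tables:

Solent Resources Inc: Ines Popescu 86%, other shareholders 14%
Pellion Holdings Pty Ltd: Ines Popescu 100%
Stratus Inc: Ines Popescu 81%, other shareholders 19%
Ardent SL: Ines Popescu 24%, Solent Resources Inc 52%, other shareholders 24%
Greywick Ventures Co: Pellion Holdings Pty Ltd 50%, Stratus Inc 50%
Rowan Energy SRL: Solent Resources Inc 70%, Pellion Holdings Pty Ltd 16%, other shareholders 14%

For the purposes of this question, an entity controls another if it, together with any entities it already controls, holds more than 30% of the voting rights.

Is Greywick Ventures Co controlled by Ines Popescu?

Yes

Ines holds 100% of Pellion, so Ines controls Pellion.
Ines holds 81% of Stratus, so Ines controls Stratus.
Pellion and Stratus together hold 50% + 50% = 100% of Greywick, so Ines controls Greywick.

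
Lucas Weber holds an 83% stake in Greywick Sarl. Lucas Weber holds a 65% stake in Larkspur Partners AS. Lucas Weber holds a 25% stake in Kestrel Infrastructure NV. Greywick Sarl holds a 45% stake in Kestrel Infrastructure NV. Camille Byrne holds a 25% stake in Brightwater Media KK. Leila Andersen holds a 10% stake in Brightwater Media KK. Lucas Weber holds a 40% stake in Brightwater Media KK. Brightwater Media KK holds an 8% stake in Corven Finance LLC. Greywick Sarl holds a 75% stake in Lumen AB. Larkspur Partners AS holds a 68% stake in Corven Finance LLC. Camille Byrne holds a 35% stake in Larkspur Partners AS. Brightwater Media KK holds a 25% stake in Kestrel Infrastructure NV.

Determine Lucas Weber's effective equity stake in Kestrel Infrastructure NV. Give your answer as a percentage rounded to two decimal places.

72.35%

Lucas reaches Kestrel along 3 paths.
Via Brightwater: 40% × 25% = 10%.
Via Greywick: 83% × 45% = 37.35%.
Direct stake: 25% = 25%.
Total: 10% + 37.35% + 25% = 72.35%.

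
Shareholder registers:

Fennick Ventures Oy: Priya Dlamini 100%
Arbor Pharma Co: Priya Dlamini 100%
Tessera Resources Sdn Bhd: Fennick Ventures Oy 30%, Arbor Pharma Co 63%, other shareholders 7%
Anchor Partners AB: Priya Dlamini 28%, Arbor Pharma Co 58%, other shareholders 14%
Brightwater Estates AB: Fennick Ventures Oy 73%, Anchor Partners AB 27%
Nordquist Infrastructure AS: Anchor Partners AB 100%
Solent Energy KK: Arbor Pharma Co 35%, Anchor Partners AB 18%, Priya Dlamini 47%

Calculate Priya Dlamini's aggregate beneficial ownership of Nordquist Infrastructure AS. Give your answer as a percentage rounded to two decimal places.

86.00%

Priya reaches Nordquist along 2 paths.
Via Anchor: 28% × 100% = 28%.
Via Arbor → Anchor: 100% × 58% × 100% = 58%.
Total: 28% + 58% = 86%.
Rounded: 86.00%.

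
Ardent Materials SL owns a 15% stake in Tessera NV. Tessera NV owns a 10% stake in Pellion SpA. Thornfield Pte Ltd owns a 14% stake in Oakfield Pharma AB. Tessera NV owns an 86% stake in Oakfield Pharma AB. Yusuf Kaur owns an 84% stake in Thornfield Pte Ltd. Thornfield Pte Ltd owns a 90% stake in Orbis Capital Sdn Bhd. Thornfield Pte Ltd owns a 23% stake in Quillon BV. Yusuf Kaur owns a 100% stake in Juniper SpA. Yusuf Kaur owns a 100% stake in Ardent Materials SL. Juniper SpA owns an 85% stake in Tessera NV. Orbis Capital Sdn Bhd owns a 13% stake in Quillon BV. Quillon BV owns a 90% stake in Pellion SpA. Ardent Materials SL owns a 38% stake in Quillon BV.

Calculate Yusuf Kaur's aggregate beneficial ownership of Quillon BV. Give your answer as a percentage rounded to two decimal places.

67.15%

Yusuf reaches Quillon along 3 paths.
Via Thornfield → Orbis: 84% × 90% × 13% = 9.828%.
Via Thornfield: 84% × 23% = 19.32%.
Via Ardent: 100% × 38% = 38%.
Total: 9.828% + 19.32% + 38% = 67.148%.
Rounded: 67.15%.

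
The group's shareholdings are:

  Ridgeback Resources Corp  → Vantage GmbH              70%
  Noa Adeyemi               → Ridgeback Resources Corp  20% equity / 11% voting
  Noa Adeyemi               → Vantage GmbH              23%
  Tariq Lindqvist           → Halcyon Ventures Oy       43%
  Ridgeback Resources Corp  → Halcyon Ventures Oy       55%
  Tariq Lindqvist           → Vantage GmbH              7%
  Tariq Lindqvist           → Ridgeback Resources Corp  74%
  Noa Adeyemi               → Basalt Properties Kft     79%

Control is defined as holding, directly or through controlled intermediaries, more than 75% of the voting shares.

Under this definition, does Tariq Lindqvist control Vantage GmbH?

Tariq's largest direct stake is 74% in Ridgeback, which does not meet the threshold, so Tariq controls no company.
In Vantage, Tariq's side holds only 7%, not > 75%.
So Tariq does not control Vantage.

No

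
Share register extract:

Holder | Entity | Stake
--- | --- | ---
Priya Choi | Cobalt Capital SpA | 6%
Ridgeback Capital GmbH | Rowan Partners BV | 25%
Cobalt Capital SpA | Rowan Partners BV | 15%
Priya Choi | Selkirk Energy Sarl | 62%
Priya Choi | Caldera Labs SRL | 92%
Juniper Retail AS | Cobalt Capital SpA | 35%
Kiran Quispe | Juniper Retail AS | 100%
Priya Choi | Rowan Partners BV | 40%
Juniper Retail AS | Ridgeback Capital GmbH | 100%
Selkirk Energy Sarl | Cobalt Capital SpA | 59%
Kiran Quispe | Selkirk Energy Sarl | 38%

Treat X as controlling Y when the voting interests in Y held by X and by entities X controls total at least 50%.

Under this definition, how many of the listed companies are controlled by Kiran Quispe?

2

Kiran holds 100% of Juniper, so Kiran controls Juniper.
Juniper holds 100% of Ridgeback, so Kiran controls Ridgeback.
No other company's threshold is met.
Kiran controls 2 companies.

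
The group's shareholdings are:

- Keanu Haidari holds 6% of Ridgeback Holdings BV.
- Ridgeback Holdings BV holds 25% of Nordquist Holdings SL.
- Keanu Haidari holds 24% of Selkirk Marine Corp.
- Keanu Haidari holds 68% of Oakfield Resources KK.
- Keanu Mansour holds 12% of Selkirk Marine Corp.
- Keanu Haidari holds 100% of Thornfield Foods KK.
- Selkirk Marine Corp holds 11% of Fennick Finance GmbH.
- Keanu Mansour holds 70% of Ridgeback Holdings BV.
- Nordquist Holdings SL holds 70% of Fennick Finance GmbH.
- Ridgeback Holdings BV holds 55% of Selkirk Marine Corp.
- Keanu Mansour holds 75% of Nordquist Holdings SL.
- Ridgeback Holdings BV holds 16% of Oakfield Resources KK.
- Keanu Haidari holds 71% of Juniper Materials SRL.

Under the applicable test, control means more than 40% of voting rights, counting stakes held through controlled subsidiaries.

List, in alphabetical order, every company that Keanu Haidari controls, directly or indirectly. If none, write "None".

Keanu Haidari holds 71% of Juniper, so Keanu Haidari controls Juniper.
Keanu Haidari holds 68% of Oakfield, so Keanu Haidari controls Oakfield.
Keanu Haidari holds 100% of Thornfield, so Keanu Haidari controls Thornfield.
No other company's threshold is met.

Juniper Materials SRL, Oakfield Resources KK, Thornfield Foods KK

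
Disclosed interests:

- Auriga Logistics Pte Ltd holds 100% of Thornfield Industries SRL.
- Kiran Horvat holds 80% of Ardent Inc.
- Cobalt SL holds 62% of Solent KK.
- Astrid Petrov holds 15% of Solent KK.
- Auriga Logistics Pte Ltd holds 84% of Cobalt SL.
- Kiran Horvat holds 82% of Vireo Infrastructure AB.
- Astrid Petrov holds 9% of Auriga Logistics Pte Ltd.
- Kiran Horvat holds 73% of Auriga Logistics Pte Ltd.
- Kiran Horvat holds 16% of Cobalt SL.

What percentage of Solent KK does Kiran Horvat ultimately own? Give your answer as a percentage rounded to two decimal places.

Kiran reaches Solent along 2 paths.
Via Auriga → Cobalt: 73% × 84% × 62% = 38.0184%.
Via Cobalt: 16% × 62% = 9.92%.
Total: 38.0184% + 9.92% = 47.9384%.
Rounded: 47.94%.

47.94%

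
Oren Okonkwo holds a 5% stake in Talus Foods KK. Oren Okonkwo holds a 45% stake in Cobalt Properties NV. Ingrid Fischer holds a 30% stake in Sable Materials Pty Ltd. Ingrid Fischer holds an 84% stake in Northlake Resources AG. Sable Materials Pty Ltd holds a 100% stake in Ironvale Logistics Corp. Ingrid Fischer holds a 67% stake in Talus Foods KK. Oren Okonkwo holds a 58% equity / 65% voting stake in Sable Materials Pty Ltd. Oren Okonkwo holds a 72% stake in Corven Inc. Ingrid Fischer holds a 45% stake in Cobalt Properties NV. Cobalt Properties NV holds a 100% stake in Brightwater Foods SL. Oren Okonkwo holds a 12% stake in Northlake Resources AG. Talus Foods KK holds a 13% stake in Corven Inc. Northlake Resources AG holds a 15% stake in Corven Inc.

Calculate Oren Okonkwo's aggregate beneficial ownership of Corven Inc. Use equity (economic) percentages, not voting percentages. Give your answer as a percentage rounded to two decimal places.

Oren reaches Corven along 3 paths.
Via Talus: 5% × 13% = 0.65%.
Direct stake: 72% = 72%.
Via Northlake: 12% × 15% = 1.8%.
Total: 0.65% + 72% + 1.8% = 74.45%.

74.45%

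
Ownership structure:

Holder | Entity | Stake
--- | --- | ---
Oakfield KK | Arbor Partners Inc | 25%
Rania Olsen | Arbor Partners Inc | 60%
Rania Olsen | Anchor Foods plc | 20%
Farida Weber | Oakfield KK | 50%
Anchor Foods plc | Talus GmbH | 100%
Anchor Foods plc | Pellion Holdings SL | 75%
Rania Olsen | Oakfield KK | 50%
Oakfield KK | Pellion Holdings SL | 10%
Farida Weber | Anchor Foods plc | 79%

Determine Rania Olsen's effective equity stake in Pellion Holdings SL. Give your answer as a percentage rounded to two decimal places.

Rania reaches Pellion along 2 paths.
Via Oakfield: 50% × 10% = 5%.
Via Anchor: 20% × 75% = 15%.
Total: 5% + 15% = 20%.
Rounded: 20.00%.

20.00%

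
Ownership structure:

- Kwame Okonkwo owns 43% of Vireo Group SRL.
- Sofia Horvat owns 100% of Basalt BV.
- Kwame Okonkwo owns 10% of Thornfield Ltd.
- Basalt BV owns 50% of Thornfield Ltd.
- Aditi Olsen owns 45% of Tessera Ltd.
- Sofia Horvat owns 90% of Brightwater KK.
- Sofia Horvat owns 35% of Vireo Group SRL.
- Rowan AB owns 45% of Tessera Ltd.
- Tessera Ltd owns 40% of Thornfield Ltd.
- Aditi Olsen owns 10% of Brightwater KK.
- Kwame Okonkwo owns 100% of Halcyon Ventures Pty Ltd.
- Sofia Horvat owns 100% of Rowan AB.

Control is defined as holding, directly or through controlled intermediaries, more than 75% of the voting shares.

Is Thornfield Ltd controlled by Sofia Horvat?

No

Sofia holds 100% of Rowan, so Sofia controls Rowan.
Sofia holds 100% of Basalt, so Sofia controls Basalt.
Sofia holds 90% of Brightwater, so Sofia controls Brightwater.
In Thornfield, Sofia's side holds only 50%, not > 75%.
So Sofia does not control Thornfield.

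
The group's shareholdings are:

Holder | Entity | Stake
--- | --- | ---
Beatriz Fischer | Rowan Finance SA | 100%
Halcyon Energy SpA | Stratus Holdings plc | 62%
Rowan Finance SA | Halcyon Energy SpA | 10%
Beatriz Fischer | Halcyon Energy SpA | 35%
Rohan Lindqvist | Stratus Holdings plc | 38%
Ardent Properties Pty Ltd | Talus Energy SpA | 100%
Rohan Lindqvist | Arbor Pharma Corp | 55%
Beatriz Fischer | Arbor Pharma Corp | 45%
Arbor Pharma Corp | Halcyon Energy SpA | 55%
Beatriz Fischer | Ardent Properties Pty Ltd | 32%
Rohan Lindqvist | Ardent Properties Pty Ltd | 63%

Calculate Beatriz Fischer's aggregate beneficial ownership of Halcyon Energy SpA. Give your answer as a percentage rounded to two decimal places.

69.75%

Beatriz reaches Halcyon along 3 paths.
Direct stake: 35% = 35%.
Via Arbor: 45% × 55% = 24.75%.
Via Rowan: 100% × 10% = 10%.
Total: 35% + 24.75% + 10% = 69.75%.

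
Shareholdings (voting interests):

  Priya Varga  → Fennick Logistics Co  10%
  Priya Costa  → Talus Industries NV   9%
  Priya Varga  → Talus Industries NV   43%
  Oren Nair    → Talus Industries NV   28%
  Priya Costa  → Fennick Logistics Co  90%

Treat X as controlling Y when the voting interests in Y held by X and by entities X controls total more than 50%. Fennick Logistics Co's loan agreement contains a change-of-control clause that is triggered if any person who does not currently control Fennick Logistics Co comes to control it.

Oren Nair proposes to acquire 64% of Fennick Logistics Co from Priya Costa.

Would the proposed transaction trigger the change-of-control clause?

Yes

The purchase adds only to Oren's holdings (Priya Costa's stake shrinks), so Oren is the only person who could newly come to control Fennick.
Oren's largest direct stake is 28% in Talus, which does not meet the threshold, so Oren controls no company.
Neither Oren nor any entity Oren controls holds any voting interest in Fennick.
So before the transaction, Oren does not control Fennick.
After the purchase, Oren holds 64% of Fennick directly, and Priya Costa's stake falls to 26%.
Oren holds 64% of Fennick, so Oren controls Fennick.
Oren did not control Fennick before and does after, so the clause is triggered.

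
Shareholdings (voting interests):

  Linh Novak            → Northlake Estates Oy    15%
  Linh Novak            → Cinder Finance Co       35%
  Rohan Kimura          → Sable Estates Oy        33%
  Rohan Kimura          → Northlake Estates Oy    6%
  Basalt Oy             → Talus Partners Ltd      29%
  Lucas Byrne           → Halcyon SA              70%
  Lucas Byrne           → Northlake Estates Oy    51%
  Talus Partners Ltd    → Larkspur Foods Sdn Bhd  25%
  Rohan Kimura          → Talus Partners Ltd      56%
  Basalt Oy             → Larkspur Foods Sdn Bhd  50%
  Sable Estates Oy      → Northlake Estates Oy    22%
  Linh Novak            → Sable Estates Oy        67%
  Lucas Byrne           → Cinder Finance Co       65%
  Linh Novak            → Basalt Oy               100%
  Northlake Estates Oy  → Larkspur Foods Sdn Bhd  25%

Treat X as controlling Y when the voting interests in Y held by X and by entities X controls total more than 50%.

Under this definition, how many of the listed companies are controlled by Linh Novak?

Linh holds 100% of Basalt, so Linh controls Basalt.
Linh holds 67% of Sable, so Linh controls Sable.
No other company's threshold is met.
Linh controls 2 companies.

2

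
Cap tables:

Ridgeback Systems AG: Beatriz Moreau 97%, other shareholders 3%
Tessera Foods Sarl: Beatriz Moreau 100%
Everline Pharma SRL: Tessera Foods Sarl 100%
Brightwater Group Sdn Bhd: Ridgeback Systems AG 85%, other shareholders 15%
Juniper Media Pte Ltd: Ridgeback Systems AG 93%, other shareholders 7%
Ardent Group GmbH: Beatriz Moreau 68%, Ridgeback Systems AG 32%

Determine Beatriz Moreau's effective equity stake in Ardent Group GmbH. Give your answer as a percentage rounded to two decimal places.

Beatriz reaches Ardent along 2 paths.
Direct stake: 68% = 68%.
Via Ridgeback: 97% × 32% = 31.04%.
Total: 68% + 31.04% = 99.04%.

99.04%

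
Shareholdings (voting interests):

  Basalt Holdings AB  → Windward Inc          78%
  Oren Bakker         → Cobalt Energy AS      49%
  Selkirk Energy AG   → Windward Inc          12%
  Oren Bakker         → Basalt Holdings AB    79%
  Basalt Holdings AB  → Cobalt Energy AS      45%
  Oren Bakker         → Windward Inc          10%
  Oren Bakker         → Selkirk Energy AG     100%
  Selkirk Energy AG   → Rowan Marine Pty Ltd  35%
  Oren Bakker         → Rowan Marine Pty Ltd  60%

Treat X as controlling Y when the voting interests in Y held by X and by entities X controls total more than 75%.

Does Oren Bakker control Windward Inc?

Yes

Oren holds 100% of Selkirk, so Oren controls Selkirk.
Oren holds 79% of Basalt, so Oren controls Basalt.
Oren and Basalt and Selkirk together hold 10% + 78% + 12% = 100% of Windward, so Oren controls Windward.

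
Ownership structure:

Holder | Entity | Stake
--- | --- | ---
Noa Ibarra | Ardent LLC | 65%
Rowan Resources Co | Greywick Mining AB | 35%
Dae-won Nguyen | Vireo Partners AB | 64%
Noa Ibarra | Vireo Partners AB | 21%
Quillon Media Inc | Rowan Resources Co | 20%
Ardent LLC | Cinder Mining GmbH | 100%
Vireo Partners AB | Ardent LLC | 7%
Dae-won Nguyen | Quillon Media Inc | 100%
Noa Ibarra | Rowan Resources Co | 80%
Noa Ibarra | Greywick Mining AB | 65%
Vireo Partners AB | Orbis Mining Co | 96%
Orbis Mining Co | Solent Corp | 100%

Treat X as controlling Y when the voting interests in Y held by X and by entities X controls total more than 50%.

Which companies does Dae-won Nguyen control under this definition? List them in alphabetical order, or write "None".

Orbis Mining Co, Quillon Media Inc, Solent Corp, Vireo Partners AB

Dae-won holds 100% of Quillon, so Dae-won controls Quillon.
Dae-won holds 64% of Vireo, so Dae-won controls Vireo.
Vireo holds 96% of Orbis, so Dae-won controls Orbis.
Orbis holds 100% of Solent, so Dae-won controls Solent.
No other company's threshold is met.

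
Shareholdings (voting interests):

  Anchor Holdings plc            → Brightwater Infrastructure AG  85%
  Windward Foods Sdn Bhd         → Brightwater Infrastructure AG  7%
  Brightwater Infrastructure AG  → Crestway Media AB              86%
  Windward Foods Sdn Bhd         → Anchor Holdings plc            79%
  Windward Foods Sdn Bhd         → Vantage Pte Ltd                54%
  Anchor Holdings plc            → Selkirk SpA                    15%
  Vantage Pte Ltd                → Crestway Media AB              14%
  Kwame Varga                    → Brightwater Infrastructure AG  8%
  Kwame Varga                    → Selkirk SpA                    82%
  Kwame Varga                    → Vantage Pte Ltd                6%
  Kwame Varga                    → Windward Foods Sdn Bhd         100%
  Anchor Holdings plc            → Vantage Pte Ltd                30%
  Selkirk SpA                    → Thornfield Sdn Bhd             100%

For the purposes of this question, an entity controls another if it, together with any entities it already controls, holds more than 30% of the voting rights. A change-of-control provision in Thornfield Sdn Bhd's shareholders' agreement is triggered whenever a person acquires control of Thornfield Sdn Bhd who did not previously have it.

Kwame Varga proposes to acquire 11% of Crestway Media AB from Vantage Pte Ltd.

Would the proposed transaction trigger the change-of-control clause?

The purchase adds only to Kwame's holdings (Vantage's stake shrinks), so Kwame is the only person who could newly come to control Thornfield.
Kwame holds 100% of Windward, so Kwame controls Windward.
Windward holds 79% of Anchor, so Kwame controls Anchor.
Kwame and Anchor together hold 82% + 15% = 97% of Selkirk, so Kwame controls Selkirk.
Selkirk holds 100% of Thornfield, so Kwame controls Thornfield.
So Kwame already controls Thornfield before the transaction.
After the purchase, Kwame holds 11% of Crestway directly, and Vantage's stake falls to 3%.
Kwame controlled Thornfield already, so this is not a new person acquiring control; every other person's position is unchanged or reduced.
No new person acquires control, so the clause is not triggered.

No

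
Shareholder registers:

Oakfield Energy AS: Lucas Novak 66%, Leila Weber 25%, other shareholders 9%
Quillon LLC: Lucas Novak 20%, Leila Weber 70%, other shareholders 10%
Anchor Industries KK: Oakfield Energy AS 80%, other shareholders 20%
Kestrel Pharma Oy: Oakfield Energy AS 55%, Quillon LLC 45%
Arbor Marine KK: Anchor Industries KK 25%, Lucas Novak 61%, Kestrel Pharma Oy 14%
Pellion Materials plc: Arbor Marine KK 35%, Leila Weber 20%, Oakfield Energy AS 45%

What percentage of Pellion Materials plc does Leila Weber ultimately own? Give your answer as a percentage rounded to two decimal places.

35.22%

Leila reaches Pellion along 5 paths.
Via Oakfield → Anchor → Arbor: 25% × 80% × 25% × 35% = 1.75%.
Via Oakfield → Kestrel → Arbor: 25% × 55% × 14% × 35% = 0.67375%.
Via Quillon → Kestrel → Arbor: 70% × 45% × 14% × 35% = 1.5435%.
Direct stake: 20% = 20%.
Via Oakfield: 25% × 45% = 11.25%.
Total: 1.75% + 0.67375% + 1.5435% + 20% + 11.25% = 35.21725%.
Rounded: 35.22%.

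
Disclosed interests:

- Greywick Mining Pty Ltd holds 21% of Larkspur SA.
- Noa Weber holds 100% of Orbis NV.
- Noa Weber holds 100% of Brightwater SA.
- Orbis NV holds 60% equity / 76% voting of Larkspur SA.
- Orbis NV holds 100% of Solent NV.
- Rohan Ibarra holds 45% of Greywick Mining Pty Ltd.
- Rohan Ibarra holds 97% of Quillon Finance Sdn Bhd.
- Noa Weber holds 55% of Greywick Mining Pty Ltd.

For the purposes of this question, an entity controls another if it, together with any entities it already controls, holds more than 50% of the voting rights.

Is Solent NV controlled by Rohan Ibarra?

No

Rohan holds 97% of Quillon, so Rohan controls Quillon.
Neither Rohan nor any entity Rohan controls holds any voting interest in Solent.
So Rohan does not control Solent.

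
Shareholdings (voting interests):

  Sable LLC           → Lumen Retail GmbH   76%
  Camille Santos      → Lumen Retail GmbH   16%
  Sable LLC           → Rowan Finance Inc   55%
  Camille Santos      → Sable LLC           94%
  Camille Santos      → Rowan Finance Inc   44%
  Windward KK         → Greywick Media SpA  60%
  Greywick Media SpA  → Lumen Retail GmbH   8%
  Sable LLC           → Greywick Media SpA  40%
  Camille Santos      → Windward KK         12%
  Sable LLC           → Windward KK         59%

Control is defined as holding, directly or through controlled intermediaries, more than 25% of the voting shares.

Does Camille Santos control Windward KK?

Camille holds 94% of Sable, so Camille controls Sable.
Camille and Sable together hold 12% + 59% = 71% of Windward, so Camille controls Windward.

Yes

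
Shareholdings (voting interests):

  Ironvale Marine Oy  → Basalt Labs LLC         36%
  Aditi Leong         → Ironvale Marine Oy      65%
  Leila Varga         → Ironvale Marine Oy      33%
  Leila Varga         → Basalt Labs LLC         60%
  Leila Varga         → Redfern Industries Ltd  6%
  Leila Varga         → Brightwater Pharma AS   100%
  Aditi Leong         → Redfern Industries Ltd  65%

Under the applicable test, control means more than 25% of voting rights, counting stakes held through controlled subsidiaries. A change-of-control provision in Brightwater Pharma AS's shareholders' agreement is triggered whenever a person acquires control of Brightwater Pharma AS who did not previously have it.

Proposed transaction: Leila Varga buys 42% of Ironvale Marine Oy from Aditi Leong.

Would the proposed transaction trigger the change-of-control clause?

The purchase adds only to Leila's holdings (Aditi's stake shrinks), so Leila is the only person who could newly come to control Brightwater.
Leila holds 100% of Brightwater, so Leila controls Brightwater.
So Leila already controls Brightwater before the transaction.
After the purchase, Leila's direct stake in Ironvale rises to 33% + 42% = 75%, and Aditi's stake falls to 23%.
Leila controlled Brightwater already, so this is not a new person acquiring control; every other person's position is unchanged or reduced.
No new person acquires control, so the clause is not triggered.

No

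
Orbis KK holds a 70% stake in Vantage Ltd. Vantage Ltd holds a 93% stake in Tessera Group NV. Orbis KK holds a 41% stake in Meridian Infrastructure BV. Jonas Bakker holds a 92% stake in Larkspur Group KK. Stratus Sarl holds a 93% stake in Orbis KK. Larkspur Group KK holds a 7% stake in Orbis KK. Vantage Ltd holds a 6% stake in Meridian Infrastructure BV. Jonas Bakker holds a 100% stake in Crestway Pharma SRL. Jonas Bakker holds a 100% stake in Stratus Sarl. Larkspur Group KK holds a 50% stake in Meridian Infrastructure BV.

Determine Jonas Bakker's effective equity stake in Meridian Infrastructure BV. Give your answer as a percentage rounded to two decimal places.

Jonas reaches Meridian along 5 paths.
Via Larkspur → Orbis: 92% × 7% × 41% = 2.6404%.
Via Stratus → Orbis: 100% × 93% × 41% = 38.13%.
Via Larkspur → Orbis → Vantage: 92% × 7% × 70% × 6% = 0.27048%.
Via Stratus → Orbis → Vantage: 100% × 93% × 70% × 6% = 3.906%.
Via Larkspur: 92% × 50% = 46%.
Total: 2.6404% + 38.13% + 0.27048% + 3.906% + 46% = 90.94688%.
Rounded: 90.95%.

90.95%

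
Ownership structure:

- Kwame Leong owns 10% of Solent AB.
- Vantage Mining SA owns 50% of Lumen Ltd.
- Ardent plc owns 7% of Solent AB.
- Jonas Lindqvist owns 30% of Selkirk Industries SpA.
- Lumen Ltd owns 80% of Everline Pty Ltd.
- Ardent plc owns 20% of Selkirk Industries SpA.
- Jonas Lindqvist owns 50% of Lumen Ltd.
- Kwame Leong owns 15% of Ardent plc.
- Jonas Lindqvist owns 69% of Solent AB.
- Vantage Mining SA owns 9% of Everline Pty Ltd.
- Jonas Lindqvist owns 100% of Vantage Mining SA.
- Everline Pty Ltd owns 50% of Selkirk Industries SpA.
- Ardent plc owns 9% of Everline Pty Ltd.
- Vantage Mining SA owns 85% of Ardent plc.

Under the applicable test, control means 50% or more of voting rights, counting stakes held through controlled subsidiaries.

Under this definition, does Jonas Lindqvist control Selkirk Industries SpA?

Yes

Jonas holds 100% of Vantage, so Jonas controls Vantage.
Vantage and Jonas together hold 50% + 50% = 100% of Lumen, so Jonas controls Lumen.
Vantage holds 85% of Ardent, so Jonas controls Ardent.
Lumen and Ardent and Vantage together hold 80% + 9% + 9% = 98% of Everline, so Jonas controls Everline.
Jonas and Everline and Ardent together hold 30% + 50% + 20% = 100% of Selkirk, so Jonas controls Selkirk.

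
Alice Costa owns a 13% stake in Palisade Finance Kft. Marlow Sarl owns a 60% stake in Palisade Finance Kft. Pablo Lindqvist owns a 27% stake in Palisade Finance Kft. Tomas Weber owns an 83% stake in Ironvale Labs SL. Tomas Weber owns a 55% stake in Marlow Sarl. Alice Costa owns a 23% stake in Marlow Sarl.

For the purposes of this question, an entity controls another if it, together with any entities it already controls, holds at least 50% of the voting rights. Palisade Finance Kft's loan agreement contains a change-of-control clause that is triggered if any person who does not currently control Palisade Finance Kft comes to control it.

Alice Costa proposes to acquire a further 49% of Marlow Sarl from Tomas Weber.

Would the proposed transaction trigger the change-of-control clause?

Yes

The purchase adds only to Alice's holdings (Tomas's stake shrinks), so Alice is the only person who could newly come to control Palisade.
Alice's largest direct stake is 23% in Marlow, which does not meet the threshold, so Alice controls no company.
In Palisade, Alice's side holds only 13%, not ≥ 50%.
So before the transaction, Alice does not control Palisade.
After the purchase, Alice's direct stake in Marlow rises to 23% + 49% = 72%, and Tomas's stake falls to 6%.
Alice holds 72% of Marlow, so Alice controls Marlow.
Marlow and Alice together hold 60% + 13% = 73% of Palisade, so Alice controls Palisade.
Alice did not control Palisade before and does after, so the clause is triggered.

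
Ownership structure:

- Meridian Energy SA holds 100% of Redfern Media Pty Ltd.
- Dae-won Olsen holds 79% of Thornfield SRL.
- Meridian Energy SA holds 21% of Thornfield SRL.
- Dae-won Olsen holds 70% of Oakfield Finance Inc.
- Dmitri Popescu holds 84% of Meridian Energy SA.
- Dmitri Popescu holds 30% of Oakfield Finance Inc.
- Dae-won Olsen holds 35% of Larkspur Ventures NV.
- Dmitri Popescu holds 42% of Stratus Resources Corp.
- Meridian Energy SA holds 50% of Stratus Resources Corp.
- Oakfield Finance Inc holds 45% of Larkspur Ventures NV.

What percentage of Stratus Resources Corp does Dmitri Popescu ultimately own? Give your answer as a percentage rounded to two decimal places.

Dmitri reaches Stratus along 2 paths.
Via Meridian: 84% × 50% = 42%.
Direct stake: 42% = 42%.
Total: 42% + 42% = 84%.
Rounded: 84.00%.

84.00%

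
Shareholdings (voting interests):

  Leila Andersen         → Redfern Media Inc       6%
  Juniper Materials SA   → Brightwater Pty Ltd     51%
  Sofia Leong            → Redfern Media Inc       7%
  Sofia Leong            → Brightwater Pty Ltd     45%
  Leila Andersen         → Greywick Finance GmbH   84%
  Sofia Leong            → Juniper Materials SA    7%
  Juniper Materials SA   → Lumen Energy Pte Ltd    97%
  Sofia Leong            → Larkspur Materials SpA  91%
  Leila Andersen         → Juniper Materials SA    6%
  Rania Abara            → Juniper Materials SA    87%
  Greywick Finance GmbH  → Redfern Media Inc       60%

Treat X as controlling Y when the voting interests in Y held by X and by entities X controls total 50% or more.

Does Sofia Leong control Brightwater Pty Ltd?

No

Sofia holds 91% of Larkspur, so Sofia controls Larkspur.
In Brightwater, Sofia's side holds only 45%, not ≥ 50%.
So Sofia does not control Brightwater.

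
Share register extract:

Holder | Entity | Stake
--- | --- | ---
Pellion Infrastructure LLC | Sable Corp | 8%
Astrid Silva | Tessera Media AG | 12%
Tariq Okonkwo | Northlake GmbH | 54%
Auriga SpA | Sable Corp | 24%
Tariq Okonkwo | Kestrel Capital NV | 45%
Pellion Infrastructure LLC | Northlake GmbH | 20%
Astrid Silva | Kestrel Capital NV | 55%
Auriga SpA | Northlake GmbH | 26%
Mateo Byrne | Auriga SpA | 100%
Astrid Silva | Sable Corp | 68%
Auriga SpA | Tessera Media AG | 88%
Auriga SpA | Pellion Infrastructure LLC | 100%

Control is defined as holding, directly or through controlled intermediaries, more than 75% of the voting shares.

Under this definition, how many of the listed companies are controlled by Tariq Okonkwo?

0

Tariq's largest direct stake is 54% in Northlake, which does not meet the threshold.
Tariq controls 0 companies.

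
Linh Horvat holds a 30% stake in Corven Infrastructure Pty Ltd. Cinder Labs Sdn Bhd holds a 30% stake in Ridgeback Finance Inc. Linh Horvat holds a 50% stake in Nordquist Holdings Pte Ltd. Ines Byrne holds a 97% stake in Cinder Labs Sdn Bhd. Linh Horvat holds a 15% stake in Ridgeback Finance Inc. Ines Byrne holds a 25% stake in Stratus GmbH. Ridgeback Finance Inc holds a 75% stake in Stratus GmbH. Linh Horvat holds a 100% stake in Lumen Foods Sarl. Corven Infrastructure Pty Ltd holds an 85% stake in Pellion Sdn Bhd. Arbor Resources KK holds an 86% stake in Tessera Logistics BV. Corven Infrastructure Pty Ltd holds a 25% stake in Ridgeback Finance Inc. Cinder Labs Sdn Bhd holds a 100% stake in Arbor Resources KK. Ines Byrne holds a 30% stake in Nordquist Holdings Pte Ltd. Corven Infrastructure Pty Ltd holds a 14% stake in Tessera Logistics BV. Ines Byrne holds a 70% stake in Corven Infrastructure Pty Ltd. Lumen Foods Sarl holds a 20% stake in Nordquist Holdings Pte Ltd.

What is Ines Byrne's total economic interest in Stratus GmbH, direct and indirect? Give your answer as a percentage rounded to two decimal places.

59.95%

Ines reaches Stratus along 3 paths.
Via Cinder → Ridgeback: 97% × 30% × 75% = 21.825%.
Via Corven → Ridgeback: 70% × 25% × 75% = 13.125%.
Direct stake: 25% = 25%.
Total: 21.825% + 13.125% + 25% = 59.95%.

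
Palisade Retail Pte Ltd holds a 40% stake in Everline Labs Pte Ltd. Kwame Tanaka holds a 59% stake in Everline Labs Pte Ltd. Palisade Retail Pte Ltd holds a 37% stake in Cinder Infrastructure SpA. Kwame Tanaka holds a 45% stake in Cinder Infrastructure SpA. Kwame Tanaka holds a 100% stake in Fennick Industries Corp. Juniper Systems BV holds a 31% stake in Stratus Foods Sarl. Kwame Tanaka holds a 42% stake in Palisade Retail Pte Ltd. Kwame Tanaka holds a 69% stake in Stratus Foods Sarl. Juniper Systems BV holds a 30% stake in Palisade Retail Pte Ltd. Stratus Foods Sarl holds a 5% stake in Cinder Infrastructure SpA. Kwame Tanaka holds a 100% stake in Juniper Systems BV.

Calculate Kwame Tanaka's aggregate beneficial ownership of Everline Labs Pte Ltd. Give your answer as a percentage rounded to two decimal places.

87.80%

Kwame reaches Everline along 3 paths.
Direct stake: 59% = 59%.
Via Palisade: 42% × 40% = 16.8%.
Via Juniper → Palisade: 100% × 30% × 40% = 12%.
Total: 59% + 16.8% + 12% = 87.8%.
Rounded: 87.80%.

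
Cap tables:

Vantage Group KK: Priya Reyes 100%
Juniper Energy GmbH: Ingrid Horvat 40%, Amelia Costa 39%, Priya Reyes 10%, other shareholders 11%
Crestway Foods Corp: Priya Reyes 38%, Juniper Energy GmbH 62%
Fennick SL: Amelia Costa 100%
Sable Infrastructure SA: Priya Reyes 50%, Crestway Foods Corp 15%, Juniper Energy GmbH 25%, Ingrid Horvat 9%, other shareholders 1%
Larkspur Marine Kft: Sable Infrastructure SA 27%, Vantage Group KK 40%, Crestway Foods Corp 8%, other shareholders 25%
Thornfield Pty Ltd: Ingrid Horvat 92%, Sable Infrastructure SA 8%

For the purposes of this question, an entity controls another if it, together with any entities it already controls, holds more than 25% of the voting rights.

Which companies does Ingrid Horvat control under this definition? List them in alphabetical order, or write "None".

Ingrid holds 40% of Juniper, so Ingrid controls Juniper.
Juniper holds 62% of Crestway, so Ingrid controls Crestway.
Crestway and Juniper and Ingrid together hold 15% + 25% + 9% = 49% of Sable, so Ingrid controls Sable.
Sable and Crestway together hold 27% + 8% = 35% of Larkspur, so Ingrid controls Larkspur.
Ingrid and Sable together hold 92% + 8% = 100% of Thornfield, so Ingrid controls Thornfield.
No other company's threshold is met.

Crestway Foods Corp, Juniper Energy GmbH, Larkspur Marine Kft, Sable Infrastructure SA, Thornfield Pty Ltd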